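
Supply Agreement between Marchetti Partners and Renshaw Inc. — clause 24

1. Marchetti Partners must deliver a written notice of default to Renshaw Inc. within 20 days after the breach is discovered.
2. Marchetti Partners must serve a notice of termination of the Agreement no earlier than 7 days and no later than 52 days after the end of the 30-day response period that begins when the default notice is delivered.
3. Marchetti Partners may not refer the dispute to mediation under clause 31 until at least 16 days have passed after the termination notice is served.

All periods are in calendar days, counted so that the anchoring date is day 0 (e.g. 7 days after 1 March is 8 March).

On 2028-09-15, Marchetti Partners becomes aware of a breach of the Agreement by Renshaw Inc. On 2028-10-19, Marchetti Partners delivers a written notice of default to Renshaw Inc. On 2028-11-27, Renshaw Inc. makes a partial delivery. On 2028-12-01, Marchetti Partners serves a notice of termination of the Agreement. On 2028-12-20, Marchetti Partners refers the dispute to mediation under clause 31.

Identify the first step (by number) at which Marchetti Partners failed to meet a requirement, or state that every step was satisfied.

Step 1 — counting 20 days from 2028-09-15 (when the breach is discovered) gives a deadline of 2028-10-05; 2028-10-19 misses that deadline by 14 days.
Later steps need not be reached.

Step 1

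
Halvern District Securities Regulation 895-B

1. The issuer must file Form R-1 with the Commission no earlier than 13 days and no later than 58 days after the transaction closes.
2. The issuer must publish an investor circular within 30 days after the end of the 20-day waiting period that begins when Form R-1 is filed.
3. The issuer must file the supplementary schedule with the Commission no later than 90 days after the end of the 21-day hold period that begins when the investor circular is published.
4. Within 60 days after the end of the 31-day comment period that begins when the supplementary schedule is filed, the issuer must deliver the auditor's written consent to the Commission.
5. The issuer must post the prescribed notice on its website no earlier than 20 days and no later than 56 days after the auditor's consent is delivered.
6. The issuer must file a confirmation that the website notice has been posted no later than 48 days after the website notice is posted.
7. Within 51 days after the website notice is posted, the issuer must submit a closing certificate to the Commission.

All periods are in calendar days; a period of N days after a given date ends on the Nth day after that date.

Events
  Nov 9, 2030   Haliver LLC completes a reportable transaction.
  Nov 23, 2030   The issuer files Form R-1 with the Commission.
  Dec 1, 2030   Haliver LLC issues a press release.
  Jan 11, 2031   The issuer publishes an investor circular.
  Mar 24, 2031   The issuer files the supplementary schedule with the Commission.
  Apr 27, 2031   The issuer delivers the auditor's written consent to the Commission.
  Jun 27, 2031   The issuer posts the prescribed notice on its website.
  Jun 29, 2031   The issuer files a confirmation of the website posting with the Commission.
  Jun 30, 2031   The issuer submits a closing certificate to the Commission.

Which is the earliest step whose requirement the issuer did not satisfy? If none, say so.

Step 5

Step 1 — 13 and 58 days from Nov 9, 2030 (when the transaction closes) are Nov 22, 2030 and Jan 6, 2031 respectively; done Nov 23, 2030 — within the window.
Step 2 — counting 30 days from Dec 13, 2030 (end of the 20-day waiting period, which began when Form R-1 is filed on Nov 23, 2030) gives a deadline of Jan 12, 2031; completed Jan 11, 2031, before the deadline.
Step 3 — counting 90 days from Feb 1, 2031 (end of the 21-day hold period, which began when the investor circular is published on Jan 11, 2031) gives a deadline of May 2, 2031; done Mar 24, 2031 — timely.
Step 4 — counting 60 days from Apr 24, 2031 (end of the 31-day comment period, which began when the supplementary schedule is filed on Mar 24, 2031) gives a deadline of Jun 23, 2031; completed Apr 27, 2031, before the deadline.
Step 5 — 20 and 56 days from Apr 27, 2031 (when the auditor's consent is delivered) are May 17, 2031 and Jun 22, 2031 respectively; Jun 27, 2031 is 5 days past the end of the window.
The procedure was therefore not followed at step 5.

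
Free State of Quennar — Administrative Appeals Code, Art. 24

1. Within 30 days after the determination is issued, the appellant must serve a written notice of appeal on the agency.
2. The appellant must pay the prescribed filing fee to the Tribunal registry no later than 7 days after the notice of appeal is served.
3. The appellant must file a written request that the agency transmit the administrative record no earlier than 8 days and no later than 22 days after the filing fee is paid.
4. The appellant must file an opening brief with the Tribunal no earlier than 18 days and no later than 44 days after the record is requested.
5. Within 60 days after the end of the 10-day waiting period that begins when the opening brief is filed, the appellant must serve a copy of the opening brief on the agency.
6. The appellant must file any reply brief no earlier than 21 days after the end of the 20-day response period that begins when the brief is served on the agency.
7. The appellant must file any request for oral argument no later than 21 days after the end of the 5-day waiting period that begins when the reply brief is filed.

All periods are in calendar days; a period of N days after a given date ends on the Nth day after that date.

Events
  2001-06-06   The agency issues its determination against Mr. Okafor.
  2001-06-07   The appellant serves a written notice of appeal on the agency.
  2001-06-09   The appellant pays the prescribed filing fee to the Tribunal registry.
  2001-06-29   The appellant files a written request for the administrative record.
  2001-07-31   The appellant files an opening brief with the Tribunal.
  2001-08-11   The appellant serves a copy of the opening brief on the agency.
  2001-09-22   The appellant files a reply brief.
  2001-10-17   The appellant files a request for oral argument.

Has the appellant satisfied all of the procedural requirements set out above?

Step 1: 30 days after 2001-06-06 (when the determination is issued) is 2001-07-06; completed 2001-06-07, before the deadline.
Step 2: 7 days after 2001-06-07 (when the notice of appeal is served) is 2001-06-14; 2001-06-09 is within that limit.
Step 3: the window is 8–22 days after 2001-06-09 (when the filing fee is paid), so 2001-06-17 through 2001-07-01; done 2001-06-29 — within the window.
Step 4: the window is 18–44 days after 2001-06-29 (when the record is requested), so 2001-07-17 through 2001-08-12; done 2001-07-31 — within the window.
Step 5: 60 days after 2001-08-10 (end of the 10-day waiting period, which began when the opening brief is filed on 2001-07-31) is 2001-10-09; 2001-08-11 is within that limit.
Step 6: the earliest permitted date is 21 days after 2001-08-31 (end of the 20-day response period, which began when the brief is served on the agency on 2001-08-11), i.e. 2001-09-21; done 2001-09-22, after the minimum wait.
Step 7: 21 days after 2001-09-27 (end of the 5-day waiting period, which began when the reply brief is filed on 2001-09-22) is 2001-10-18; 2001-10-17 is within that limit.

Yes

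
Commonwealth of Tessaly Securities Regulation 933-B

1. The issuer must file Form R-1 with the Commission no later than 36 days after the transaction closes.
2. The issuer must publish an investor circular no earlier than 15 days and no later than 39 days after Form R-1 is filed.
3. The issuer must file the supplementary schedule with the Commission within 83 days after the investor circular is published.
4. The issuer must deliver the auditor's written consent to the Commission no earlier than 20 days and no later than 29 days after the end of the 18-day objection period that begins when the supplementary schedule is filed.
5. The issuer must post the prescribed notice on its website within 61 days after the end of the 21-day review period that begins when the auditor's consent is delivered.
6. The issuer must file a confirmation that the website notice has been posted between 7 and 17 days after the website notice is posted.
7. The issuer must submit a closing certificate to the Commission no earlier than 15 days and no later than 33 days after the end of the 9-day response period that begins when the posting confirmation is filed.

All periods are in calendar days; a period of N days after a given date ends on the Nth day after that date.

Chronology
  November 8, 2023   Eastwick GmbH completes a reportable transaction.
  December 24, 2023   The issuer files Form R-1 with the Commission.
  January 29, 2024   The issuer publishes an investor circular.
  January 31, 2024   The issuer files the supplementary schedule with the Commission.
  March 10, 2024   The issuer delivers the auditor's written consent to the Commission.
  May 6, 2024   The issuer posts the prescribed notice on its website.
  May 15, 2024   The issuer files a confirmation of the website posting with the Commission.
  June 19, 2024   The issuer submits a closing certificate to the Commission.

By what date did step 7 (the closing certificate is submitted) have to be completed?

June 26, 2024

The posting confirmation is filed on May 15, 2024; the 9-day response period therefore ends May 24, 2024, and step 7 runs from that date. The window is 15–33 days after May 24, 2024; it closes on June 26, 2024.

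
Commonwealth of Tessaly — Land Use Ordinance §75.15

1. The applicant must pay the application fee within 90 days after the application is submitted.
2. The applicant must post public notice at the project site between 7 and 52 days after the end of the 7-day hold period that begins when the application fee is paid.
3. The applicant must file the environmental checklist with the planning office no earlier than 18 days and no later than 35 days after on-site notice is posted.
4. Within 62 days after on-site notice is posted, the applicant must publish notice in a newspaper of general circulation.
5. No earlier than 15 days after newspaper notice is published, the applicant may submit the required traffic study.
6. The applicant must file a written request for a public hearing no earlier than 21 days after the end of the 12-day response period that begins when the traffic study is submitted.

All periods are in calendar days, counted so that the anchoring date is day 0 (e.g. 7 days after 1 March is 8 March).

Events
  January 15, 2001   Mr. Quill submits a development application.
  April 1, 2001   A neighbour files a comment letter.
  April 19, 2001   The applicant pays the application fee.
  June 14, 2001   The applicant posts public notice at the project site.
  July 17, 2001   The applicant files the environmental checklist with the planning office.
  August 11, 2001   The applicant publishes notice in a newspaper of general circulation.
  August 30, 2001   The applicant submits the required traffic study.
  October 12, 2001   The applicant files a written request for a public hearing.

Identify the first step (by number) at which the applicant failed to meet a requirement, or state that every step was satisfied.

Step 1

Step 1: 90 days after January 15, 2001 (when the application is submitted) is April 15, 2001; not done until April 19, 2001, 4 days after the deadline.
No need to go further; step 1 was not satisfied.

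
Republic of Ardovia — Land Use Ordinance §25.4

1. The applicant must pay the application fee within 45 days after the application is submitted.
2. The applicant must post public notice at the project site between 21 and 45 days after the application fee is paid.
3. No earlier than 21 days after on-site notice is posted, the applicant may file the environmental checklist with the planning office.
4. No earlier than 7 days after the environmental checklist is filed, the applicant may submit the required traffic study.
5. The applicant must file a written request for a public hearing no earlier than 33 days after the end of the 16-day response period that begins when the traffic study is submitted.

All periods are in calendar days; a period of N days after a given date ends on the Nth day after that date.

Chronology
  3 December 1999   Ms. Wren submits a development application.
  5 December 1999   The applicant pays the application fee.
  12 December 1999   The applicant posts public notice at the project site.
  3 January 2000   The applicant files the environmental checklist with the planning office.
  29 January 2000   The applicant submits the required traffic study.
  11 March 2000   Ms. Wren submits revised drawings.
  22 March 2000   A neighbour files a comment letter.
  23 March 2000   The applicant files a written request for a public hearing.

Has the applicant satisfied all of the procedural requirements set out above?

Step 1 — counting 45 days from 3 December 1999 (when the application is submitted) gives a deadline of 17 January 2000; completed 5 December 1999, before the deadline.
Step 2 — 21 and 45 days from 5 December 1999 (when the application fee is paid) are 26 December 1999 and 19 January 2000 respectively; done 12 December 1999 — 14 days before the window opened.

No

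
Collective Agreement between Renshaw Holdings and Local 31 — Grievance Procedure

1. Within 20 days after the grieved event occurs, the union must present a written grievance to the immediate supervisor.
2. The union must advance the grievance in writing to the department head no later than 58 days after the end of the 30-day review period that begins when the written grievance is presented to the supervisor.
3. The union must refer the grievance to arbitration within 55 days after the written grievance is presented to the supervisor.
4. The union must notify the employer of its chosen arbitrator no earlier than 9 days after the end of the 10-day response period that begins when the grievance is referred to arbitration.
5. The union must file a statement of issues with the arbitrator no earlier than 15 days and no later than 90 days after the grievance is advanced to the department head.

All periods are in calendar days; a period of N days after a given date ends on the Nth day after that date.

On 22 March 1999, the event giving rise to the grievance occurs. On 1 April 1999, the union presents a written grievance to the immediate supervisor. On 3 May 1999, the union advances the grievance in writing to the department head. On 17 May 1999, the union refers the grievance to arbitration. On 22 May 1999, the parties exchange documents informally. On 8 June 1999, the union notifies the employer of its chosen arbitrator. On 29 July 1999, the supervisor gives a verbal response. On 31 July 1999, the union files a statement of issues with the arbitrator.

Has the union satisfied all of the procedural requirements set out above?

Step 1: 20 days after 22 March 1999 (when the grieved event occurs) is 11 April 1999; 1 April 1999 is within that limit.
Step 2: 58 days after 1 May 1999 (end of the 30-day review period, which began when the written grievance is presented to the supervisor on 1 April 1999) is 28 June 1999; 3 May 1999 is within that limit.
Step 3: 55 days after 1 April 1999 (when the written grievance is presented to the supervisor) is 26 May 1999; completed 17 May 1999, before the deadline.
Step 4: the earliest permitted date is 9 days after 27 May 1999 (end of the 10-day response period, which began when the grievance is referred to arbitration on 17 May 1999), i.e. 5 June 1999; done 8 June 1999, after the minimum wait.
Step 5: the window is 15–90 days after 3 May 1999 (when the grievance is advanced to the department head), so 18 May 1999 through 1 August 1999; done 31 July 1999 — within the window.

Yes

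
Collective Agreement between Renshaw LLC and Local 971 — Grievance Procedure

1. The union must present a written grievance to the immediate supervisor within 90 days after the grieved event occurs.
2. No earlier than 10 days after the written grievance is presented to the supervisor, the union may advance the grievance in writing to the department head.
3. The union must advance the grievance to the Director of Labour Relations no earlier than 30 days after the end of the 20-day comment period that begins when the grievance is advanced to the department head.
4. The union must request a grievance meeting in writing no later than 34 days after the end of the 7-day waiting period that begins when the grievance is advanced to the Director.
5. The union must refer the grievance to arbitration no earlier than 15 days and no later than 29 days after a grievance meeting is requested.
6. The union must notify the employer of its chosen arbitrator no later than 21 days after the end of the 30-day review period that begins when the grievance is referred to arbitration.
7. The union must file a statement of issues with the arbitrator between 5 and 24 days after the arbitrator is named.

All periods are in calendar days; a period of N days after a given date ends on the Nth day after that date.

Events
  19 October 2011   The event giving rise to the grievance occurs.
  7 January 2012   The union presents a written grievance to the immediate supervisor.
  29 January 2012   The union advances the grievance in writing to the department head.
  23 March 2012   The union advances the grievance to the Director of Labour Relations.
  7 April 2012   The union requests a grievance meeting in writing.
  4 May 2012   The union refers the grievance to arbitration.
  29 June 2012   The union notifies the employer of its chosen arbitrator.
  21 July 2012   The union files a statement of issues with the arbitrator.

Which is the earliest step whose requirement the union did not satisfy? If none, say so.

Step 6

Step 1 — counting 90 days from 19 October 2011 (when the grieved event occurs) gives a deadline of 17 January 2012; done 7 January 2012 — timely.
Step 2 — must wait 10 days from 7 January 2012 (when the written grievance is presented to the supervisor), so not before 17 January 2012; done 29 January 2012, after the minimum wait.
Step 3 — must wait 30 days from 18 February 2012 (end of the 20-day comment period, which began when the grievance is advanced to the department head on 29 January 2012), so not before 19 March 2012; done 23 March 2012, after the minimum wait.
Step 4 — counting 34 days from 30 March 2012 (end of the 7-day waiting period, which began when the grievance is advanced to the Director on 23 March 2012) gives a deadline of 3 May 2012; completed 7 April 2012, before the deadline.
Step 5 — 15 and 29 days from 7 April 2012 (when a grievance meeting is requested) are 22 April 2012 and 6 May 2012 respectively; 4 May 2012 falls inside that range.
Step 6 — counting 21 days from 3 June 2012 (end of the 30-day review period, which began when the grievance is referred to arbitration on 4 May 2012) gives a deadline of 24 June 2012; done 29 June 2012 — 5 days late.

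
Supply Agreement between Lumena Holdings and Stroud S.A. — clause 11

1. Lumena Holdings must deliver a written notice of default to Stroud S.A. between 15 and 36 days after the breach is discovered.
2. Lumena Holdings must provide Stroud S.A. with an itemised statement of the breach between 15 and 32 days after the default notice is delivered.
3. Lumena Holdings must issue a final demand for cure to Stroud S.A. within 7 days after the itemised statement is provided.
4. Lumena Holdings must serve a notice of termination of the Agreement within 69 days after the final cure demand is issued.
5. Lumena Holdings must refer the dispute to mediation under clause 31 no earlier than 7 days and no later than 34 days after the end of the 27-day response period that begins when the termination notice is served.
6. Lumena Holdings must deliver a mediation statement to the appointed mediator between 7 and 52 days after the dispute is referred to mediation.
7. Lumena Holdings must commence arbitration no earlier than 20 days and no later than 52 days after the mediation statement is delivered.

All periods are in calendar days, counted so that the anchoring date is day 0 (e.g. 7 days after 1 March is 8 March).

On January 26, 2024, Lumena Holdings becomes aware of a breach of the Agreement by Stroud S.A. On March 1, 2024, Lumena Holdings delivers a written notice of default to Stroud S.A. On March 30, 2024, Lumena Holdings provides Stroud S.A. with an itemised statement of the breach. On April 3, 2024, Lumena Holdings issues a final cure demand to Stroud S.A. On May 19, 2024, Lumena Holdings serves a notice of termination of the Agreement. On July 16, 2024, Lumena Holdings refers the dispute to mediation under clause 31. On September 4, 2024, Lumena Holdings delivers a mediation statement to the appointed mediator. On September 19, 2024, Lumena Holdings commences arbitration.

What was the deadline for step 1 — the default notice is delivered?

Step 1 runs from January 26, 2024, when the breach is discovered. The window is 15–36 days after January 26, 2024; it closes on March 2, 2024.

March 2, 2024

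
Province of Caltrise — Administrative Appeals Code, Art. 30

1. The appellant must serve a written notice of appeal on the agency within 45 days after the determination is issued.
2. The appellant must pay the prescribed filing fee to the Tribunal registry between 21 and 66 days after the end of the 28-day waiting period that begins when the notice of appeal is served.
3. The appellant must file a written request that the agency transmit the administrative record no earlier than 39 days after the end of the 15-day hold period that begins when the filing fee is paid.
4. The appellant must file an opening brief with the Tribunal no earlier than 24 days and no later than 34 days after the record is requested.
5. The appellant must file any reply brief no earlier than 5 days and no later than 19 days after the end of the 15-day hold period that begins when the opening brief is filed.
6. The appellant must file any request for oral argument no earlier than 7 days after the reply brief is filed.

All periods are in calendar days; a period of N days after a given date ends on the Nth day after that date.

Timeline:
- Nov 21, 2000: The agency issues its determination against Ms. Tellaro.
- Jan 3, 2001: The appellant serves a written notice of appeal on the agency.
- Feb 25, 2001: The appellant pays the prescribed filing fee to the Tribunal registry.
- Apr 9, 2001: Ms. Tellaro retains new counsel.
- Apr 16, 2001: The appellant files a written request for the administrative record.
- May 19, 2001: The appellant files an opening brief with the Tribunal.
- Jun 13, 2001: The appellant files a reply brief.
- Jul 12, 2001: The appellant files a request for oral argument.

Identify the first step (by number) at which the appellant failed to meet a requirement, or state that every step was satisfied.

Step 1: 45 days after Nov 21, 2000 (when the determination is issued) is Jan 5, 2001; completed Jan 3, 2001, before the deadline.
Step 2: the window is 21–66 days after Jan 31, 2001 (end of the 28-day waiting period, which began when the notice of appeal is served on Jan 3, 2001), so Feb 21, 2001 through Apr 7, 2001; Feb 25, 2001 falls inside that range.
Step 3: the earliest permitted date is 39 days after Mar 12, 2001 (end of the 15-day hold period, which began when the filing fee is paid on Feb 25, 2001), i.e. Apr 20, 2001; done Apr 16, 2001 — 4 days too early.

Step 3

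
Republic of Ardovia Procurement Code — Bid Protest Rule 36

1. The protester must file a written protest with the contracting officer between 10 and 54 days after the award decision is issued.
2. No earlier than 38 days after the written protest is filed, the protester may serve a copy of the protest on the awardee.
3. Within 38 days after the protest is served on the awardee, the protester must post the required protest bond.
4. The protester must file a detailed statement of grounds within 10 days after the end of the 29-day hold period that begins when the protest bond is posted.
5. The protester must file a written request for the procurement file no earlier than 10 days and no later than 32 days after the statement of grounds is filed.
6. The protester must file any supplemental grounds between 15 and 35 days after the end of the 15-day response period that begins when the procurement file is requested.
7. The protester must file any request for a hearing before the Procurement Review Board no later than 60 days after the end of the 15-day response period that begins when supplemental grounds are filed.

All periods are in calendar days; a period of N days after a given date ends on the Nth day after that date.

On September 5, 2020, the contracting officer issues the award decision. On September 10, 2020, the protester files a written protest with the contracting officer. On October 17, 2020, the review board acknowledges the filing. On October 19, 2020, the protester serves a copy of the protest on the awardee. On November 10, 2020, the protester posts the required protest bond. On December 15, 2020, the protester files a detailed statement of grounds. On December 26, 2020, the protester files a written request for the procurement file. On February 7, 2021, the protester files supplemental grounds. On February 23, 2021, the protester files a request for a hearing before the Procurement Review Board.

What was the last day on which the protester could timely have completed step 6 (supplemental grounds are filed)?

The procurement file is requested on December 26, 2020; the 15-day response period therefore ends January 10, 2021, and step 6 runs from that date. The window is 15–35 days after January 10, 2021; it closes on February 14, 2021.

February 14, 2021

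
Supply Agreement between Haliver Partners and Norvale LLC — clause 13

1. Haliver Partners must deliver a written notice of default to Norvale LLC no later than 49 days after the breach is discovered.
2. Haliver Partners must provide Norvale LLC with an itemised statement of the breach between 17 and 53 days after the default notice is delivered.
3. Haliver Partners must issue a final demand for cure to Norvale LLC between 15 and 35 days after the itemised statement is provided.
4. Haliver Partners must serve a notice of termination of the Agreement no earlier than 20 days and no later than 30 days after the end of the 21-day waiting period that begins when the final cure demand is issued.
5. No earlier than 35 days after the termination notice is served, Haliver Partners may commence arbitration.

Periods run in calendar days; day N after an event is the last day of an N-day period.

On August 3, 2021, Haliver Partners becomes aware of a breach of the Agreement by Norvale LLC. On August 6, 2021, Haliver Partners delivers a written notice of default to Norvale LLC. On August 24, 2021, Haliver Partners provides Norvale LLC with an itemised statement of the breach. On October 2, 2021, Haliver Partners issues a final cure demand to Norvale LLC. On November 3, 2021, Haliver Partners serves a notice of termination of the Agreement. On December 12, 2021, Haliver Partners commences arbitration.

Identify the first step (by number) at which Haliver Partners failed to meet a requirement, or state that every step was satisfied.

Step 3

Step 1: 49 days after August 3, 2021 (when the breach is discovered) is September 21, 2021; done August 6, 2021 — timely.
Step 2: the window is 17–53 days after August 6, 2021 (when the default notice is delivered), so August 23, 2021 through September 28, 2021; done August 24, 2021 — within the window.
Step 3: the window is 15–35 days after August 24, 2021 (when the itemised statement is provided), so September 8, 2021 through September 28, 2021; October 2, 2021 is 4 days past the end of the window.
No need to go further; step 3 was not satisfied.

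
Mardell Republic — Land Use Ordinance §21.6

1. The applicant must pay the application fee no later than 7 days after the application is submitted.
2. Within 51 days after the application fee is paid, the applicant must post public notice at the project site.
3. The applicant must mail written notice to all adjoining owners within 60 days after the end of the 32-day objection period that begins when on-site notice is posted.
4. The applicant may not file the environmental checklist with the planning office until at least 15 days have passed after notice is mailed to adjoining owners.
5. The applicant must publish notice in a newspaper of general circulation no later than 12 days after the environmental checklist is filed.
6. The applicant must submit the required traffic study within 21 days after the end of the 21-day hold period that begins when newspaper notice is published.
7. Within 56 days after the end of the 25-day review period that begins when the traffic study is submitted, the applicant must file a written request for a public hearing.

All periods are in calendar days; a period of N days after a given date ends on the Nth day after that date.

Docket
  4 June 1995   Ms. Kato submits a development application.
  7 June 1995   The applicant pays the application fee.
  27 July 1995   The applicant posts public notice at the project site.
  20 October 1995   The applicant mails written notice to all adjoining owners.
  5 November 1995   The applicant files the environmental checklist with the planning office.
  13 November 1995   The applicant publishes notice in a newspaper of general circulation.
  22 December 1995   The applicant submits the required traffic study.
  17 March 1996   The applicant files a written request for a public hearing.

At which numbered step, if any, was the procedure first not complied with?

Step 1 — counting 7 days from 4 June 1995 (when the application is submitted) gives a deadline of 11 June 1995; 7 June 1995 is within that limit.
Step 2 — counting 51 days from 7 June 1995 (when the application fee is paid) gives a deadline of 28 July 1995; done 27 July 1995 — timely.
Step 3 — counting 60 days from 28 August 1995 (end of the 32-day objection period, which began when on-site notice is posted on 27 July 1995) gives a deadline of 27 October 1995; completed 20 October 1995, before the deadline.
Step 4 — must wait 15 days from 20 October 1995 (when notice is mailed to adjoining owners), so not before 4 November 1995; 5 November 1995 is on or after that date.
Step 5 — counting 12 days from 5 November 1995 (when the environmental checklist is filed) gives a deadline of 17 November 1995; 13 November 1995 is within that limit.
Step 6 — counting 21 days from 4 December 1995 (end of the 21-day hold period, which began when newspaper notice is published on 13 November 1995) gives a deadline of 25 December 1995; completed 22 December 1995, before the deadline.
Step 7 — counting 56 days from 16 January 1996 (end of the 25-day review period, which began when the traffic study is submitted on 22 December 1995) gives a deadline of 12 March 1996; 17 March 1996 misses that deadline by 5 days.
The analysis stops there.

Step 7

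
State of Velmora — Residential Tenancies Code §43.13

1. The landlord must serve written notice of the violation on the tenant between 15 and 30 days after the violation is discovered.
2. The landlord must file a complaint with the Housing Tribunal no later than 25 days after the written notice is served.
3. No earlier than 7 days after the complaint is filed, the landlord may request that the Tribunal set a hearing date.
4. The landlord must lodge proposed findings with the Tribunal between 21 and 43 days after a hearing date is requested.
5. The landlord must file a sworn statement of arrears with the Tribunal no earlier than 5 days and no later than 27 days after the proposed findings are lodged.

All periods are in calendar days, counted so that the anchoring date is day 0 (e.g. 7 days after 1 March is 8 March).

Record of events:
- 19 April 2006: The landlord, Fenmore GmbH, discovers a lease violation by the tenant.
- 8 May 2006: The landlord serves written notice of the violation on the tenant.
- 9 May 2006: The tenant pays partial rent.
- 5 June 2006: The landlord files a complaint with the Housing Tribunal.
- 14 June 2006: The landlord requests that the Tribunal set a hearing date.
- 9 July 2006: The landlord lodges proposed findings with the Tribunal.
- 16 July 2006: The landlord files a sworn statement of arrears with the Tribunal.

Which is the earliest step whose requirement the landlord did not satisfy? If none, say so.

Step 1 — 15 and 30 days from 19 April 2006 (when the violation is discovered) are 4 May 2006 and 19 May 2006 respectively; done 8 May 2006 — within the window.
Step 2 — counting 25 days from 8 May 2006 (when the written notice is served) gives a deadline of 2 June 2006; not done until 5 June 2006, 3 days after the deadline.
No need to go further; step 2 was not satisfied.

Step 2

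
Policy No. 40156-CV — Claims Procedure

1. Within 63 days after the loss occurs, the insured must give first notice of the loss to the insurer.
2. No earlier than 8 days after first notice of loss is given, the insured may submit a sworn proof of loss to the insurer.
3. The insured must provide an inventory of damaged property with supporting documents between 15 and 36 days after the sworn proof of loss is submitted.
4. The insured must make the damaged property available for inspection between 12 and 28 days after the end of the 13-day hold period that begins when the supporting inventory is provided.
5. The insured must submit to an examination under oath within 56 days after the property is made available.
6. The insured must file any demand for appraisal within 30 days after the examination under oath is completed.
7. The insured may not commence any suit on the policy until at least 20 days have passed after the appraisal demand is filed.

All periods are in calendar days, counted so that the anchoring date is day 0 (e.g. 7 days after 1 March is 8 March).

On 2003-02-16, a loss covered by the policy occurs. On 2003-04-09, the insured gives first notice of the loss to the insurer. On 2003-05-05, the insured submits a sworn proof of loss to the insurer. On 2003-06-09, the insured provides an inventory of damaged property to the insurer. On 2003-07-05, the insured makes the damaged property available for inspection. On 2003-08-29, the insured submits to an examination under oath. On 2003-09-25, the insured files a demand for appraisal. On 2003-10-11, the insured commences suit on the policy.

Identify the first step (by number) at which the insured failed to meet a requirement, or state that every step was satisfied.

Step 7

Step 1 — counting 63 days from 2003-02-16 (when the loss occurs) gives a deadline of 2003-04-20; 2003-04-09 is within that limit.
Step 2 — must wait 8 days from 2003-04-09 (when first notice of loss is given), so not before 2003-04-17; done 2003-05-05, after the minimum wait.
Step 3 — 15 and 36 days from 2003-05-05 (when the sworn proof of loss is submitted) are 2003-05-20 and 2003-06-10 respectively; 2003-06-09 falls inside that range.
Step 4 — 12 and 28 days from 2003-06-22 (end of the 13-day hold period, which began when the supporting inventory is provided on 2003-06-09) are 2003-07-04 and 2003-07-20 respectively; done 2003-07-05, which is between those dates.
Step 5 — counting 56 days from 2003-07-05 (when the property is made available) gives a deadline of 2003-08-30; 2003-08-29 is within that limit.
Step 6 — counting 30 days from 2003-08-29 (when the examination under oath is completed) gives a deadline of 2003-09-28; 2003-09-25 is within that limit.
Step 7 — must wait 20 days from 2003-09-25 (when the appraisal demand is filed), so not before 2003-10-15; 2003-10-11 is 4 days before the earliest permitted date.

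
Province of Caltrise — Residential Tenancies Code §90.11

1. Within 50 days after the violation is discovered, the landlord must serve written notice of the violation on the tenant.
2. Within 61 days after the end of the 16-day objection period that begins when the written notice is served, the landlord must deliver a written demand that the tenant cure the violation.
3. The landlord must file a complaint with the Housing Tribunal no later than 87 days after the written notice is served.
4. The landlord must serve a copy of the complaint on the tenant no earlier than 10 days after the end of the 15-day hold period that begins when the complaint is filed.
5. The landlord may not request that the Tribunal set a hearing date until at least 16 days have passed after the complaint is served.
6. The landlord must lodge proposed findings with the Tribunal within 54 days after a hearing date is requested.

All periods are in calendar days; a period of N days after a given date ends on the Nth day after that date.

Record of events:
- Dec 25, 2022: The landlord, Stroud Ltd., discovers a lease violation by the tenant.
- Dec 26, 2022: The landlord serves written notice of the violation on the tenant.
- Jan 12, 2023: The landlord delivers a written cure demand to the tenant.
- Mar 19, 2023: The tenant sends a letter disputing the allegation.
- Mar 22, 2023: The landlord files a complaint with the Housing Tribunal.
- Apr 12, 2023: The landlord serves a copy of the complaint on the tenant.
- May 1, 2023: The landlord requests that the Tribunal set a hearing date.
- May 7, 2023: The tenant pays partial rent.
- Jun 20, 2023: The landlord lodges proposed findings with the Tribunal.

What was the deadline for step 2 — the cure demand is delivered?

Mar 13, 2023

The written notice is served on Dec 26, 2022; the 16-day objection period therefore ends Jan 11, 2023, and step 2 runs from that date. 61 days after Jan 11, 2023 is Mar 13, 2023.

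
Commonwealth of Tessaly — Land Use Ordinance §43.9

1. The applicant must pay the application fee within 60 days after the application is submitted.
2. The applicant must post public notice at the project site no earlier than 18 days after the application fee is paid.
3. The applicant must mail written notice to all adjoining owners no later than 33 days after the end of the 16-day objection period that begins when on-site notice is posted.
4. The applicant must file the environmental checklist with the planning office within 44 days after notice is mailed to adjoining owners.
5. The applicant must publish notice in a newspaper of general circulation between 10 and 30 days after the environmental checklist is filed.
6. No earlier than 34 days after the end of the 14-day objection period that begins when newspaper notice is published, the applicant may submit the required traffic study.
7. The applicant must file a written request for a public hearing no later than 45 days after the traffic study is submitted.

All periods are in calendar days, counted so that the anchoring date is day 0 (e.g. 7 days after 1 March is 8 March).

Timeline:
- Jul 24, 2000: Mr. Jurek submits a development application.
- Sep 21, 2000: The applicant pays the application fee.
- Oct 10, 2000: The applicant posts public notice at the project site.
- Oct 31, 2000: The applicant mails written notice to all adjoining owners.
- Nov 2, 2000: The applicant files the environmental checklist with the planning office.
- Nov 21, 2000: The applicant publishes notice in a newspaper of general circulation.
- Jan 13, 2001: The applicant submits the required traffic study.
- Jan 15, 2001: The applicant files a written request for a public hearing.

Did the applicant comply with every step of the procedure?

Step 1: 60 days after Jul 24, 2000 (when the application is submitted) is Sep 22, 2000; completed Sep 21, 2000, before the deadline.
Step 2: the earliest permitted date is 18 days after Sep 21, 2000 (when the application fee is paid), i.e. Oct 9, 2000; done Oct 10, 2000, after the minimum wait.
Step 3: 33 days after Oct 26, 2000 (end of the 16-day objection period, which began when on-site notice is posted on Oct 10, 2000) is Nov 28, 2000; completed Oct 31, 2000, before the deadline.
Step 4: 44 days after Oct 31, 2000 (when notice is mailed to adjoining owners) is Dec 14, 2000; done Nov 2, 2000 — timely.
Step 5: the window is 10–30 days after Nov 2, 2000 (when the environmental checklist is filed), so Nov 12, 2000 through Dec 2, 2000; done Nov 21, 2000, which is between those dates.
Step 6: the earliest permitted date is 34 days after Dec 5, 2000 (end of the 14-day objection period, which began when newspaper notice is published on Nov 21, 2000), i.e. Jan 8, 2001; done Jan 13, 2001, after the minimum wait.
Step 7: 45 days after Jan 13, 2001 (when the traffic study is submitted) is Feb 27, 2001; completed Jan 15, 2001, before the deadline.

Yes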